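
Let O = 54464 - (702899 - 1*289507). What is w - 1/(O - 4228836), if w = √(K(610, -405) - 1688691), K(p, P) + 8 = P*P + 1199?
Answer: 1/4587764 + 15*I*√6771 ≈ 2.1797e-7 + 1234.3*I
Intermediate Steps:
O = -358928 (O = 54464 - (702899 - 289507) = 54464 - 1*413392 = 54464 - 413392 = -358928)
K(p, P) = 1191 + P² (K(p, P) = -8 + (P*P + 1199) = -8 + (P² + 1199) = -8 + (1199 + P²) = 1191 + P²)
w = 15*I*√6771 (w = √((1191 + (-405)²) - 1688691) = √((1191 + 164025) - 1688691) = √(165216 - 1688691) = √(-1523475) = 15*I*√6771 ≈ 1234.3*I)
w - 1/(O - 4228836) = 15*I*√6771 - 1/(-358928 - 4228836) = 15*I*√6771 - 1/(-4587764) = 15*I*√6771 - 1*(-1/4587764) = 15*I*√6771 + 1/4587764 = 1/4587764 + 15*I*√6771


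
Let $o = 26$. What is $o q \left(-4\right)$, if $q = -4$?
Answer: $416$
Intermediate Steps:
$o q \left(-4\right) = 26 \left(\left(-4\right) \left(-4\right)\right) = 26 \cdot 16 = 416$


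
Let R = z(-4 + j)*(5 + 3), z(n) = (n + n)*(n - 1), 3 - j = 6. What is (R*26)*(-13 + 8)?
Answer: -116480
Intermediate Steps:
j = -3 (j = 3 - 1*6 = 3 - 6 = -3)
z(n) = 2*n*(-1 + n) (z(n) = (2*n)*(-1 + n) = 2*n*(-1 + n))
R = 896 (R = (2*(-4 - 3)*(-1 + (-4 - 3)))*(5 + 3) = (2*(-7)*(-1 - 7))*8 = (2*(-7)*(-8))*8 = 112*8 = 896)
(R*26)*(-13 + 8) = (896*26)*(-13 + 8) = 23296*(-5) = -116480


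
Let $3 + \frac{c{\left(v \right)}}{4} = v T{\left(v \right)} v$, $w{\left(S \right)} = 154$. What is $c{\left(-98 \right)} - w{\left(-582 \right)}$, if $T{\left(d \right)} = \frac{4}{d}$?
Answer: $-1734$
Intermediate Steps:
$c{\left(v \right)} = -12 + 16 v$ ($c{\left(v \right)} = -12 + 4 v \frac{4}{v} v = -12 + 4 \cdot 4 v = -12 + 16 v$)
$c{\left(-98 \right)} - w{\left(-582 \right)} = \left(-12 + 16 \left(-98\right)\right) - 154 = \left(-12 - 1568\right) - 154 = -1580 - 154 = -1734$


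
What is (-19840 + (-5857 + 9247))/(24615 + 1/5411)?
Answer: -44505475/66595883 ≈ -0.66829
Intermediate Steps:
(-19840 + (-5857 + 9247))/(24615 + 1/5411) = (-19840 + 3390)/(24615 + 1/5411) = -16450/133191766/5411 = -16450*5411/133191766 = -44505475/66595883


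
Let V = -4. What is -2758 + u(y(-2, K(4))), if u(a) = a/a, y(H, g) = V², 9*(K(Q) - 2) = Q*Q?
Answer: -2757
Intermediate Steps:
K(Q) = 2 + Q²/9 (K(Q) = 2 + (Q*Q)/9 = 2 + Q²/9)
y(H, g) = 16 (y(H, g) = (-4)² = 16)
u(a) = 1
-2758 + u(y(-2, K(4))) = -2758 + 1 = -2757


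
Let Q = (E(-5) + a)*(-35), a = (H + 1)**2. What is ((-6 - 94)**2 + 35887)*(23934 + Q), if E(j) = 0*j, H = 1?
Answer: 1091835278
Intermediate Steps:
a = 4 (a = (1 + 1)**2 = 2**2 = 4)
E(j) = 0
Q = -140 (Q = (0 + 4)*(-35) = 4*(-35) = -140)
((-6 - 94)**2 + 35887)*(23934 + Q) = ((-6 - 94)**2 + 35887)*(23934 - 140) = ((-100)**2 + 35887)*23794 = (10000 + 35887)*23794 = 45887*23794 = 1091835278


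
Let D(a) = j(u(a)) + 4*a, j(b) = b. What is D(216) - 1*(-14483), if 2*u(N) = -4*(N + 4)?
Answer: 14907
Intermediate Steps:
u(N) = -8 - 2*N (u(N) = (-4*(N + 4))/2 = (-4*(4 + N))/2 = (-16 - 4*N)/2 = -8 - 2*N)
D(a) = -8 + 2*a (D(a) = (-8 - 2*a) + 4*a = -8 + 2*a)
D(216) - 1*(-14483) = (-8 + 2*216) - 1*(-14483) = (-8 + 432) + 14483 = 424 + 14483 = 14907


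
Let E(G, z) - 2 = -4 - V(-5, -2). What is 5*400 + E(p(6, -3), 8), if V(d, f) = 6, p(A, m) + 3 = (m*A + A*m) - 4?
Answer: 1992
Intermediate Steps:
p(A, m) = -7 + 2*A*m (p(A, m) = -3 + ((m*A + A*m) - 4) = -3 + ((A*m + A*m) - 4) = -3 + (2*A*m - 4) = -3 + (-4 + 2*A*m) = -7 + 2*A*m)
E(G, z) = -8 (E(G, z) = 2 + (-4 - 1*6) = 2 + (-4 - 6) = 2 - 10 = -8)
5*400 + E(p(6, -3), 8) = 5*400 - 8 = 2000 - 8 = 1992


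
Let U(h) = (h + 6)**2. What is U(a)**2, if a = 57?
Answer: 15752961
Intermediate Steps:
U(h) = (6 + h)**2
U(a)**2 = ((6 + 57)**2)**2 = (63**2)**2 = 3969**2 = 15752961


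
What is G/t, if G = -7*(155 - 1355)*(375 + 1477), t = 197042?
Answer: 7778400/98521 ≈ 78.952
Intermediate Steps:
G = 15556800 (G = -(-8400)*1852 = -7*(-2222400) = 15556800)
G/t = 15556800/197042 = 15556800*(1/197042) = 7778400/98521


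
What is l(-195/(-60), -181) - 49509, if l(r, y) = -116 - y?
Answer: -49444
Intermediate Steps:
l(-195/(-60), -181) - 49509 = (-116 - 1*(-181)) - 49509 = (-116 + 181) - 49509 = 65 - 49509 = -49444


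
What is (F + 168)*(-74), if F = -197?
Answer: 2146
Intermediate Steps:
(F + 168)*(-74) = (-197 + 168)*(-74) = -29*(-74) = 2146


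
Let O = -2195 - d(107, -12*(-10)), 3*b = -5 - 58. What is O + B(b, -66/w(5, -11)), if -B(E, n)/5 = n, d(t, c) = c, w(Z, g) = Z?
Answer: -2249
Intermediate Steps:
b = -21 (b = (-5 - 58)/3 = (⅓)*(-63) = -21)
O = -2315 (O = -2195 - (-12)*(-10) = -2195 - 1*120 = -2195 - 120 = -2315)
B(E, n) = -5*n
O + B(b, -66/w(5, -11)) = -2315 - (-330)/5 = -2315 - 5*(-66/5) = -2315 + 66 = -2249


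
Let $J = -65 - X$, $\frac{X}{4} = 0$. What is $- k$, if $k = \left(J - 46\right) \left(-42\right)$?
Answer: $-4662$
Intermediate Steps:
$X = 0$ ($X = 4 \cdot 0 = 0$)
$J = -65$ ($J = -65 - 0 = -65 + 0 = -65$)
$k = 4662$ ($k = \left(-65 - 46\right) \left(-42\right) = \left(-111\right) \left(-42\right) = 4662$)
$- k = \left(-1\right) 4662 = -4662$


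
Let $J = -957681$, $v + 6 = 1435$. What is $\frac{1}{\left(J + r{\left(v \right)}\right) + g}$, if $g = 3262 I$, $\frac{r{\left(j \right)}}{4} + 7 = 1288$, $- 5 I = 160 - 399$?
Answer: $- \frac{5}{3983167} \approx -1.2553 \cdot 10^{-6}$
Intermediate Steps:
$I = \frac{239}{5}$ ($I = - \frac{160 - 399}{5} = \left(- \frac{1}{5}\right) \left(-239\right) = \frac{239}{5} \approx 47.8$)
$v = 1429$ ($v = -6 + 1435 = 1429$)
$r{\left(j \right)} = 5124$ ($r{\left(j \right)} = -28 + 4 \cdot 1288 = -28 + 5152 = 5124$)
$g = \frac{779618}{5}$ ($g = 3262 \cdot \frac{239}{5} = \frac{779618}{5} \approx 1.5592 \cdot 10^{5}$)
$\frac{1}{\left(J + r{\left(v \right)}\right) + g} = \frac{1}{\left(-957681 + 5124\right) + \frac{779618}{5}} = \frac{1}{-952557 + \frac{779618}{5}} = \frac{1}{- \frac{3983167}{5}} = - \frac{5}{3983167}$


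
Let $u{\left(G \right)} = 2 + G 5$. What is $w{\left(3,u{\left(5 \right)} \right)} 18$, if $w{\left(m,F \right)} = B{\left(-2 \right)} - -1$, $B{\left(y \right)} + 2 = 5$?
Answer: $72$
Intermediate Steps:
$u{\left(G \right)} = 2 + 5 G$
$B{\left(y \right)} = 3$ ($B{\left(y \right)} = -2 + 5 = 3$)
$w{\left(m,F \right)} = 4$ ($w{\left(m,F \right)} = 3 - -1 = 3 + 1 = 4$)
$w{\left(3,u{\left(5 \right)} \right)} 18 = 4 \cdot 18 = 72$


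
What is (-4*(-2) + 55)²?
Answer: 3969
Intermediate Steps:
(-4*(-2) + 55)² = (8 + 55)² = 63² = 3969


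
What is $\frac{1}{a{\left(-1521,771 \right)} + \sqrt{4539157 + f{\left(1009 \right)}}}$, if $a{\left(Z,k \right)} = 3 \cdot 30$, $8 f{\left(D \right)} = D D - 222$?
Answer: $- \frac{48}{2484421} + \frac{2 \sqrt{74662230}}{37266315} \approx 0.00044441$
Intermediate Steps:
$f{\left(D \right)} = - \frac{111}{4} + \frac{D^{2}}{8}$ ($f{\left(D \right)} = \frac{D D - 222}{8} = \frac{D^{2} - 222}{8} = \frac{-222 + D^{2}}{8} = - \frac{111}{4} + \frac{D^{2}}{8}$)
$a{\left(Z,k \right)} = 90$
$\frac{1}{a{\left(-1521,771 \right)} + \sqrt{4539157 + f{\left(1009 \right)}}} = \frac{1}{90 + \sqrt{4539157 - \left(\frac{111}{4} - \frac{1009^{2}}{8}\right)}} = \frac{1}{90 + \sqrt{4539157 + \left(- \frac{111}{4} + \frac{1}{8} \cdot 1018081\right)}} = \frac{1}{90 + \sqrt{4539157 + \left(- \frac{111}{4} + \frac{1018081}{8}\right)}} = \frac{1}{90 + \sqrt{4539157 + \frac{1017859}{8}}} = \frac{1}{90 + \sqrt{\frac{37331115}{8}}} = \frac{1}{90 + \frac{\sqrt{74662230}}{4}}$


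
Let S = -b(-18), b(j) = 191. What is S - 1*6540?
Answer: -6731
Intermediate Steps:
S = -191 (S = -1*191 = -191)
S - 1*6540 = -191 - 1*6540 = -191 - 6540 = -6731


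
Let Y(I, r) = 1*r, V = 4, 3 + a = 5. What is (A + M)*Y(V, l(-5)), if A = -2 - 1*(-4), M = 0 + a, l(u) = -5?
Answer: -20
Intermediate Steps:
a = 2 (a = -3 + 5 = 2)
Y(I, r) = r
M = 2 (M = 0 + 2 = 2)
A = 2 (A = -2 + 4 = 2)
(A + M)*Y(V, l(-5)) = (2 + 2)*(-5) = 4*(-5) = -20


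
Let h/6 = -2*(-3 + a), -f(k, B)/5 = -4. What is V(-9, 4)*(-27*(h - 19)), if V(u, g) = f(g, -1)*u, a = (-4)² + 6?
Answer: -1200420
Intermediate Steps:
a = 22 (a = 16 + 6 = 22)
f(k, B) = 20 (f(k, B) = -5*(-4) = 20)
h = -228 (h = 6*(-2*(-3 + 22)) = 6*(-2*19) = 6*(-38) = -228)
V(u, g) = 20*u
V(-9, 4)*(-27*(h - 19)) = (20*(-9))*(-27*(-228 - 19)) = -(-4860)*(-247) = -180*6669 = -1200420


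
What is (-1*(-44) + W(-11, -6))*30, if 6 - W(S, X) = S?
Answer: 1830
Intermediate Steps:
W(S, X) = 6 - S
(-1*(-44) + W(-11, -6))*30 = (-1*(-44) + (6 - 1*(-11)))*30 = (44 + (6 + 11))*30 = (44 + 17)*30 = 61*30 = 1830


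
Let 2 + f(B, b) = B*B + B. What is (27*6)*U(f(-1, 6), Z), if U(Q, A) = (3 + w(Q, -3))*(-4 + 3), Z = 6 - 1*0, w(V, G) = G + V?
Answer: 324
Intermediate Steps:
f(B, b) = -2 + B + B² (f(B, b) = -2 + (B*B + B) = -2 + (B² + B) = -2 + (B + B²) = -2 + B + B²)
Z = 6 (Z = 6 + 0 = 6)
U(Q, A) = -Q (U(Q, A) = (3 + (-3 + Q))*(-4 + 3) = Q*(-1) = -Q)
(27*6)*U(f(-1, 6), Z) = (27*6)*(-(-2 - 1 + (-1)²)) = 162*(-(-2 - 1 + 1)) = 162*(-1*(-2)) = 162*2 = 324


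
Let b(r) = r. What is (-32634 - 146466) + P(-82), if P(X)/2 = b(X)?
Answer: -179264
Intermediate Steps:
P(X) = 2*X
(-32634 - 146466) + P(-82) = (-32634 - 146466) + 2*(-82) = -179100 - 164 = -179264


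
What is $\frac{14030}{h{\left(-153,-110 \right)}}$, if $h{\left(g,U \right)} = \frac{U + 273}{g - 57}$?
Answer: $- \frac{2946300}{163} \approx -18075.0$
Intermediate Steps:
$h{\left(g,U \right)} = \frac{273 + U}{-57 + g}$
$\frac{14030}{h{\left(-153,-110 \right)}} = \frac{14030}{\frac{1}{-57 - 153} \left(273 - 110\right)} = \frac{14030}{\frac{1}{-210} \cdot 163} = \frac{14030}{\left(- \frac{1}{210}\right) 163} = \frac{14030}{- \frac{163}{210}} = 14030 \left(- \frac{210}{163}\right) = - \frac{2946300}{163}$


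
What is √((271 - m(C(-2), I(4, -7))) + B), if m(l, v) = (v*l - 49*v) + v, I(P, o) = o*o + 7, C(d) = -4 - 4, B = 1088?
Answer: √4495 ≈ 67.045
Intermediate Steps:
C(d) = -8
I(P, o) = 7 + o² (I(P, o) = o² + 7 = 7 + o²)
m(l, v) = -48*v + l*v (m(l, v) = (l*v - 49*v) + v = (-49*v + l*v) + v = -48*v + l*v)
√((271 - m(C(-2), I(4, -7))) + B) = √((271 - (7 + (-7)²)*(-48 - 8)) + 1088) = √((271 - (7 + 49)*(-56)) + 1088) = √((271 - 56*(-56)) + 1088) = √((271 - 1*(-3136)) + 1088) = √((271 + 3136) + 1088) = √(3407 + 1088) = √4495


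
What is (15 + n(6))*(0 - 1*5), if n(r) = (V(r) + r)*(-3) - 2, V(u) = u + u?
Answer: 205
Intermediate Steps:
V(u) = 2*u
n(r) = -2 - 9*r (n(r) = (2*r + r)*(-3) - 2 = (3*r)*(-3) - 2 = -9*r - 2 = -2 - 9*r)
(15 + n(6))*(0 - 1*5) = (15 + (-2 - 9*6))*(0 - 1*5) = (15 + (-2 - 54))*(0 - 5) = (15 - 56)*(-5) = -41*(-5) = 205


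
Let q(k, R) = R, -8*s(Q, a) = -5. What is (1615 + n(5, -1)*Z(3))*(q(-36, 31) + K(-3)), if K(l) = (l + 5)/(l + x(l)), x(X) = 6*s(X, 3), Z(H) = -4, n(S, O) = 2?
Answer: 162307/3 ≈ 54102.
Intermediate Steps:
s(Q, a) = 5/8 (s(Q, a) = -1/8*(-5) = 5/8)
x(X) = 15/4 (x(X) = 6*(5/8) = 15/4)
K(l) = (5 + l)/(15/4 + l) (K(l) = (l + 5)/(l + 15/4) = (5 + l)/(15/4 + l))
(1615 + n(5, -1)*Z(3))*(q(-36, 31) + K(-3)) = (1615 + 2*(-4))*(31 + 4*(5 - 3)/(15 + 4*(-3))) = (1615 - 8)*(31 + 4*2/(15 - 12)) = 1607*(31 + 4*2/3) = 1607*(31 + 4*(1/3)*2) = 1607*(31 + 8/3) = 1607*(101/3) = 162307/3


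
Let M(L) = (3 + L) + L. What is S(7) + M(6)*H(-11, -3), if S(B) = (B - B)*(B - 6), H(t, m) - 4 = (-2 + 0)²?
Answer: 120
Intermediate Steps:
H(t, m) = 8 (H(t, m) = 4 + (-2 + 0)² = 4 + (-2)² = 4 + 4 = 8)
S(B) = 0 (S(B) = 0*(-6 + B) = 0)
M(L) = 3 + 2*L
S(7) + M(6)*H(-11, -3) = 0 + (3 + 2*6)*8 = 0 + (3 + 12)*8 = 0 + 15*8 = 0 + 120 = 120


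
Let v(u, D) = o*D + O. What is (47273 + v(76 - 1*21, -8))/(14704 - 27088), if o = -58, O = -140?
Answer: -47597/12384 ≈ -3.8434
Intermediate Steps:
v(u, D) = -140 - 58*D (v(u, D) = -58*D - 140 = -140 - 58*D)
(47273 + v(76 - 1*21, -8))/(14704 - 27088) = (47273 + (-140 - 58*(-8)))/(14704 - 27088) = (47273 + (-140 + 464))/(-12384) = (47273 + 324)*(-1/12384) = 47597*(-1/12384) = -47597/12384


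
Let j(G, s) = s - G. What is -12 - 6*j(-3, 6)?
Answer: -66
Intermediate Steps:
-12 - 6*j(-3, 6) = -12 - 6*(6 - 1*(-3)) = -12 - 6*(6 + 3) = -12 - 6*9 = -12 - 54 = -66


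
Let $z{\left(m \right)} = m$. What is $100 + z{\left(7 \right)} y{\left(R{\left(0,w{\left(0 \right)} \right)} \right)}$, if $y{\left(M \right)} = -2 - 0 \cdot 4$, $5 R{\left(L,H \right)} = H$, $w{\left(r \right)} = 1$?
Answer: $86$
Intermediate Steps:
$R{\left(L,H \right)} = \frac{H}{5}$
$y{\left(M \right)} = -2$ ($y{\left(M \right)} = -2 - 0 = -2 + 0 = -2$)
$100 + z{\left(7 \right)} y{\left(R{\left(0,w{\left(0 \right)} \right)} \right)} = 100 + 7 \left(-2\right) = 100 - 14 = 86$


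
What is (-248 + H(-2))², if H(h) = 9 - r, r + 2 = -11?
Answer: 51076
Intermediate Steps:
r = -13 (r = -2 - 11 = -13)
H(h) = 22 (H(h) = 9 - 1*(-13) = 9 + 13 = 22)
(-248 + H(-2))² = (-248 + 22)² = (-226)² = 51076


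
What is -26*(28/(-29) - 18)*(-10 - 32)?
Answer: -600600/29 ≈ -20710.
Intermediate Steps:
-26*(28/(-29) - 18)*(-10 - 32) = -26*(28*(-1/29) - 18)*(-42) = -26*(-28/29 - 18)*(-42) = -(-14300)*(-42)/29 = -26*23100/29 = -600600/29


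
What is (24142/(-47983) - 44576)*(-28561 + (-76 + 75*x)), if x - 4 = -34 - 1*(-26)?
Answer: 61893764545950/47983 ≈ 1.2899e+9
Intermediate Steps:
x = -4 (x = 4 + (-34 - 1*(-26)) = 4 + (-34 + 26) = 4 - 8 = -4)
(24142/(-47983) - 44576)*(-28561 + (-76 + 75*x)) = (24142/(-47983) - 44576)*(-28561 + (-76 + 75*(-4))) = (24142*(-1/47983) - 44576)*(-28561 + (-76 - 300)) = (-24142/47983 - 44576)*(-28561 - 376) = -2138914350/47983*(-28937) = 61893764545950/47983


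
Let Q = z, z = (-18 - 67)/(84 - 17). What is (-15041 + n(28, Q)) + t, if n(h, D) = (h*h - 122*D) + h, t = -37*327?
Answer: -1753606/67 ≈ -26173.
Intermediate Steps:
z = -85/67 ≈ -1.2687
Q = -85/67 ≈ -1.2687
t = -12099
n(h, D) = h + h² - 122*D (n(h, D) = (h² - 122*D) + h = h + h² - 122*D)
(-15041 + n(28, Q)) + t = (-15041 + (28 + 28² - 122*(-85/67))) - 12099 = (-15041 + (28 + 784 + 10370/67)) - 12099 = (-15041 + 64774/67) - 12099 = -942973/67 - 12099 = -1753606/67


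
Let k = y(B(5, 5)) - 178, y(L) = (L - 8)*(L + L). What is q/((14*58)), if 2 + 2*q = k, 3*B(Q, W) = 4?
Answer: -445/3654 ≈ -0.12178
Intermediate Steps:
B(Q, W) = 4/3 (B(Q, W) = (⅓)*4 = 4/3)
y(L) = 2*L*(-8 + L) (y(L) = (-8 + L)*(2*L) = 2*L*(-8 + L))
k = -1762/9 (k = 2*(4/3)*(-8 + 4/3) - 178 = 2*(4/3)*(-20/3) - 178 = -160/9 - 178 = -1762/9 ≈ -195.78)
q = -890/9 (q = -1 + (½)*(-1762/9) = -1 - 881/9 = -890/9 ≈ -98.889)
q/((14*58)) = -890/(9*(14*58)) = -890/9/812 = -890/9*1/812 = -445/3654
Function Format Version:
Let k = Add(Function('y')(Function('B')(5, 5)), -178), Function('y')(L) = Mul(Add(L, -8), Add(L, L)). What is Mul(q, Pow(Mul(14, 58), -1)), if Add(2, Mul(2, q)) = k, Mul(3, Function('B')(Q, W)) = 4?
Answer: Rational(-445, 3654) ≈ -0.12178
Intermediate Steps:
Function('B')(Q, W) = Rational(4, 3) (Function('B')(Q, W) = Mul(Rational(1, 3), 4) = Rational(4, 3))
Function('y')(L) = Mul(2, L, Add(-8, L)) (Function('y')(L) = Mul(Add(-8, L), Mul(2, L)) = Mul(2, L, Add(-8, L)))
k = Rational(-1762, 9) (k = Add(Mul(2, Rational(4, 3), Add(-8, Rational(4, 3))), -178) = Add(Mul(2, Rational(4, 3), Rational(-20, 3)), -178) = Add(Rational(-160, 9), -178) = Rational(-1762, 9) ≈ -195.78)
q = Rational(-890, 9) (q = Add(-1, Mul(Rational(1, 2), Rational(-1762, 9))) = Add(-1, Rational(-881, 9)) = Rational(-890, 9) ≈ -98.889)
Mul(q, Pow(Mul(14, 58), -1)) = Mul(Rational(-890, 9), Pow(Mul(14, 58), -1)) = Mul(Rational(-890, 9), Pow(812, -1)) = Mul(Rational(-890, 9), Rational(1, 812)) = Rational(-445, 3654)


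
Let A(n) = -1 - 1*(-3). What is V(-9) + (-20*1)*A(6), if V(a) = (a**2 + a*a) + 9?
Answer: 131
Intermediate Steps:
V(a) = 9 + 2*a**2 (V(a) = (a**2 + a**2) + 9 = 2*a**2 + 9 = 9 + 2*a**2)
A(n) = 2 (A(n) = -1 + 3 = 2)
V(-9) + (-20*1)*A(6) = (9 + 2*(-9)**2) - 20*1*2 = (9 + 2*81) - 20*2 = (9 + 162) - 40 = 171 - 40 = 131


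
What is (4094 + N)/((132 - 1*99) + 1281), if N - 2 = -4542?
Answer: -223/657 ≈ -0.33942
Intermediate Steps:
N = -4540 (N = 2 - 4542 = -4540)
(4094 + N)/((132 - 1*99) + 1281) = (4094 - 4540)/((132 - 1*99) + 1281) = -446/((132 - 99) + 1281) = -446/(33 + 1281) = -446/1314 = -446*1/1314 = -223/657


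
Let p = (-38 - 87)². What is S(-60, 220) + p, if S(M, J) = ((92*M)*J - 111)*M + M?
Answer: 72886225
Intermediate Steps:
p = 15625 (p = (-125)² = 15625)
S(M, J) = M + M*(-111 + 92*J*M) (S(M, J) = (92*J*M - 111)*M + M = (-111 + 92*J*M)*M + M = M*(-111 + 92*J*M) + M = M + M*(-111 + 92*J*M))
S(-60, 220) + p = 2*(-60)*(-55 + 46*220*(-60)) + 15625 = 2*(-60)*(-55 - 607200) + 15625 = 2*(-60)*(-607255) + 15625 = 72870600 + 15625 = 72886225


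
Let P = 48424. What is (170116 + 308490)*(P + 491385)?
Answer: 258355826254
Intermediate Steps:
(170116 + 308490)*(P + 491385) = (170116 + 308490)*(48424 + 491385) = 478606*539809 = 258355826254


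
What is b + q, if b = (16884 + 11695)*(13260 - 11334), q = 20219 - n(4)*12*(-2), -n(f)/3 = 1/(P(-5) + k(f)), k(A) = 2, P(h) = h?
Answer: 55063397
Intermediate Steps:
n(f) = 1 (n(f) = -3/(-5 + 2) = -3/(-3) = -3*(-⅓) = 1)
q = 20243 (q = 20219 - 1*12*(-2) = 20219 - 12*(-2) = 20219 - 1*(-24) = 20219 + 24 = 20243)
b = 55043154 (b = 28579*1926 = 55043154)
b + q = 55043154 + 20243 = 55063397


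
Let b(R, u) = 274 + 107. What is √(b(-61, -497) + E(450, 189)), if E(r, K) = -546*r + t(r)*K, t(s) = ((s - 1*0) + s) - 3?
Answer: I*√75786 ≈ 275.29*I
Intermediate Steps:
b(R, u) = 381
t(s) = -3 + 2*s (t(s) = ((s + 0) + s) - 3 = (s + s) - 3 = 2*s - 3 = -3 + 2*s)
E(r, K) = -546*r + K*(-3 + 2*r) (E(r, K) = -546*r + (-3 + 2*r)*K = -546*r + K*(-3 + 2*r))
√(b(-61, -497) + E(450, 189)) = √(381 + (-546*450 + 189*(-3 + 2*450))) = √(381 + (-245700 + 189*(-3 + 900))) = √(381 + (-245700 + 189*897)) = √(381 + (-245700 + 169533)) = √(381 - 76167) = √(-75786) = I*√75786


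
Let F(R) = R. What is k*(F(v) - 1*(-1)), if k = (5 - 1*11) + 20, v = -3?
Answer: -28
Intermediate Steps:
k = 14 (k = (5 - 11) + 20 = -6 + 20 = 14)
k*(F(v) - 1*(-1)) = 14*(-3 - 1*(-1)) = 14*(-3 + 1) = 14*(-2) = -28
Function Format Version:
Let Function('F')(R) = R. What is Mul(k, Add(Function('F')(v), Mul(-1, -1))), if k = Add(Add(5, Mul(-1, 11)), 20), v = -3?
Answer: -28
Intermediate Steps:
k = 14 (k = Add(Add(5, -11), 20) = Add(-6, 20) = 14)
Mul(k, Add(Function('F')(v), Mul(-1, -1))) = Mul(14, Add(-3, Mul(-1, -1))) = Mul(14, Add(-3, 1)) = Mul(14, -2) = -28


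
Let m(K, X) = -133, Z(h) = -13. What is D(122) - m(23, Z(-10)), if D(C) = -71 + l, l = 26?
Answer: 88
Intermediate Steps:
D(C) = -45 (D(C) = -71 + 26 = -45)
D(122) - m(23, Z(-10)) = -45 - 1*(-133) = -45 + 133 = 88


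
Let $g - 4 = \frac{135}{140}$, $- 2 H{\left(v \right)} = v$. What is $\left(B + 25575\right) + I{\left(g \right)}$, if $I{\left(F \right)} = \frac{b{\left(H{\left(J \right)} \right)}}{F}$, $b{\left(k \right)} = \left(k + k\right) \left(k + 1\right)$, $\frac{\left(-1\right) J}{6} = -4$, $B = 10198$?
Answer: $\frac{4979839}{139} \approx 35826.0$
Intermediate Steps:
$J = 24$ ($J = \left(-6\right) \left(-4\right) = 24$)
$H{\left(v \right)} = - \frac{v}{2}$
$b{\left(k \right)} = 2 k \left(1 + k\right)$
$g = \frac{139}{28}$ ($g = 4 + \frac{135}{140} = 4 + 135 \cdot \frac{1}{140} = 4 + \frac{27}{28} = \frac{139}{28} \approx 4.9643$)
$I{\left(F \right)} = \frac{264}{F}$ ($I{\left(F \right)} = \frac{2 \left(\left(- \frac{1}{2}\right) 24\right) \left(1 - 12\right)}{F} = \frac{2 \left(-12\right) \left(1 - 12\right)}{F} = \frac{2 \left(-12\right) \left(-11\right)}{F} = \frac{264}{F}$)
$\left(B + 25575\right) + I{\left(g \right)} = \left(10198 + 25575\right) + \frac{264}{\frac{139}{28}} = 35773 + 264 \cdot \frac{28}{139} = 35773 + \frac{7392}{139} = \frac{4979839}{139}$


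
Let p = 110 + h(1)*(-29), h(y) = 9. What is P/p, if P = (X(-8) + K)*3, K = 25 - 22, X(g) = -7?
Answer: 12/151 ≈ 0.079470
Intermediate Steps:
K = 3
p = -151 (p = 110 + 9*(-29) = 110 - 261 = -151)
P = -12 (P = (-7 + 3)*3 = -4*3 = -12)
P/p = -12/(-151) = -12*(-1/151) = 12/151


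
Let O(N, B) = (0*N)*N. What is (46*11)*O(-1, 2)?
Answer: 0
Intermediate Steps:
O(N, B) = 0 (O(N, B) = 0*N = 0)
(46*11)*O(-1, 2) = (46*11)*0 = 506*0 = 0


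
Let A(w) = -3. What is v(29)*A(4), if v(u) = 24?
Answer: -72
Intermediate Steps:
v(29)*A(4) = 24*(-3) = -72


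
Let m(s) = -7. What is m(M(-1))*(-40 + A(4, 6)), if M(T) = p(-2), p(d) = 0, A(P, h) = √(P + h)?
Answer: 280 - 7*√10 ≈ 257.86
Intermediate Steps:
M(T) = 0
m(M(-1))*(-40 + A(4, 6)) = -7*(-40 + √(4 + 6)) = -7*(-40 + √10) = 280 - 7*√10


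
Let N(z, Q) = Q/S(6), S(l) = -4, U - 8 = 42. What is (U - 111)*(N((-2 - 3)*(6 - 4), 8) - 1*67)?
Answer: 4209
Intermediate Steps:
U = 50 (U = 8 + 42 = 50)
N(z, Q) = -Q/4 (N(z, Q) = Q/(-4) = Q*(-¼) = -Q/4)
(U - 111)*(N((-2 - 3)*(6 - 4), 8) - 1*67) = (50 - 111)*(-¼*8 - 1*67) = -61*(-2 - 67) = -61*(-69) = 4209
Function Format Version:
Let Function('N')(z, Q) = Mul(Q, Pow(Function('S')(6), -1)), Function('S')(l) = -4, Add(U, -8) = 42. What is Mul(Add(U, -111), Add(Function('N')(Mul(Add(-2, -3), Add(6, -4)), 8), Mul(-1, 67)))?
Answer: 4209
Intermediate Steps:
U = 50 (U = Add(8, 42) = 50)
Function('N')(z, Q) = Mul(Rational(-1, 4), Q) (Function('N')(z, Q) = Mul(Q, Pow(-4, -1)) = Mul(Q, Rational(-1, 4)) = Mul(Rational(-1, 4), Q))
Mul(Add(U, -111), Add(Function('N')(Mul(Add(-2, -3), Add(6, -4)), 8), Mul(-1, 67))) = Mul(Add(50, -111), Add(Mul(Rational(-1, 4), 8), Mul(-1, 67))) = Mul(-61, Add(-2, -67)) = Mul(-61, -69) = 4209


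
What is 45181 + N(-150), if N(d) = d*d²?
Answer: -3329819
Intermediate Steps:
N(d) = d³
45181 + N(-150) = 45181 + (-150)³ = 45181 - 3375000 = -3329819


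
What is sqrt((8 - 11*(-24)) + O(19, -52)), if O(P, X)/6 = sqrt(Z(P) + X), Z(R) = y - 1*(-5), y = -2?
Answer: sqrt(272 + 42*I) ≈ 16.541 + 1.2696*I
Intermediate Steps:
Z(R) = 3 (Z(R) = -2 - 1*(-5) = -2 + 5 = 3)
O(P, X) = 6*sqrt(3 + X)
sqrt((8 - 11*(-24)) + O(19, -52)) = sqrt((8 - 11*(-24)) + 6*sqrt(3 - 52)) = sqrt((8 + 264) + 6*sqrt(-49)) = sqrt(272 + 6*(7*I)) = sqrt(272 + 42*I)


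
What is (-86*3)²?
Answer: 66564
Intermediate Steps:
(-86*3)² = (-258)² = 66564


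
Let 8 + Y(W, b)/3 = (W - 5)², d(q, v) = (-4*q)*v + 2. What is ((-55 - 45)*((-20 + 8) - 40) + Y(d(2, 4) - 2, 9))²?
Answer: 86174089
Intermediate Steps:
d(q, v) = 2 - 4*q*v (d(q, v) = -4*q*v + 2 = 2 - 4*q*v)
Y(W, b) = -24 + 3*(-5 + W)² (Y(W, b) = -24 + 3*(W - 5)² = -24 + 3*(-5 + W)²)
((-55 - 45)*((-20 + 8) - 40) + Y(d(2, 4) - 2, 9))² = ((-55 - 45)*((-20 + 8) - 40) + (-24 + 3*(-5 + ((2 - 4*2*4) - 2))²))² = (-100*(-12 - 40) + (-24 + 3*(-5 + ((2 - 32) - 2))²))² = (-100*(-52) + (-24 + 3*(-5 + (-30 - 2))²))² = (5200 + (-24 + 3*(-5 - 32)²))² = (5200 + (-24 + 3*(-37)²))² = (5200 + (-24 + 3*1369))² = (5200 + (-24 + 4107))² = (5200 + 4083)² = 9283² = 86174089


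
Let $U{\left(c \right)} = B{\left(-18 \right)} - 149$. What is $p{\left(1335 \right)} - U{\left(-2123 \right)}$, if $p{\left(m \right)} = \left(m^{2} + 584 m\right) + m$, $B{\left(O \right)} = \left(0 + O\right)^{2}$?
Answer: $2563025$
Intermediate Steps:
$B{\left(O \right)} = O^{2}$
$p{\left(m \right)} = m^{2} + 585 m$
$U{\left(c \right)} = 175$ ($U{\left(c \right)} = \left(-18\right)^{2} - 149 = 324 - 149 = 175$)
$p{\left(1335 \right)} - U{\left(-2123 \right)} = 1335 \left(585 + 1335\right) - 175 = 1335 \cdot 1920 - 175 = 2563200 - 175 = 2563025$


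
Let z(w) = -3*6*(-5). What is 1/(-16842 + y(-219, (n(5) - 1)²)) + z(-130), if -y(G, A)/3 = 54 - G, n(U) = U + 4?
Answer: 1589489/17661 ≈ 90.000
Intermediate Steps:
n(U) = 4 + U
z(w) = 90 (z(w) = -18*(-5) = 90)
y(G, A) = -162 + 3*G (y(G, A) = -3*(54 - G) = -162 + 3*G)
1/(-16842 + y(-219, (n(5) - 1)²)) + z(-130) = 1/(-16842 + (-162 + 3*(-219))) + 90 = 1/(-16842 + (-162 - 657)) + 90 = 1/(-16842 - 819) + 90 = 1/(-17661) + 90 = -1/17661 + 90 = 1589489/17661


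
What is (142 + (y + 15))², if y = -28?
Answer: 16641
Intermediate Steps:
(142 + (y + 15))² = (142 + (-28 + 15))² = (142 - 13)² = 129² = 16641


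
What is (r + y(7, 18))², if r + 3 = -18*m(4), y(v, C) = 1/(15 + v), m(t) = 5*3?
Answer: 36060025/484 ≈ 74504.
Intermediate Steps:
m(t) = 15
r = -273 (r = -3 - 18*15 = -3 - 270 = -273)
(r + y(7, 18))² = (-273 + 1/(15 + 7))² = (-273 + 1/22)² = (-6005/22)² = 36060025/484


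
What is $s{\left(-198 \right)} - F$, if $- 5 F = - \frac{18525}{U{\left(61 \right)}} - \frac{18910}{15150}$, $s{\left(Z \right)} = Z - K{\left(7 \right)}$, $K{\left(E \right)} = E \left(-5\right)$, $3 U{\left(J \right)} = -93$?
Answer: $- \frac{10269721}{234825} \approx -43.734$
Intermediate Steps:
$U{\left(J \right)} = -31$ ($U{\left(J \right)} = \frac{1}{3} \left(-93\right) = -31$)
$K{\left(E \right)} = - 5 E$
$s{\left(Z \right)} = 35 + Z$ ($s{\left(Z \right)} = Z - \left(-5\right) 7 = Z - -35 = Z + 35 = 35 + Z$)
$F = - \frac{28006754}{234825}$ ($F = - \frac{- \frac{18525}{-31} - \frac{18910}{15150}}{5} = - \frac{\left(-18525\right) \left(- \frac{1}{31}\right) - \frac{1891}{1515}}{5} = - \frac{\frac{18525}{31} - \frac{1891}{1515}}{5} = \left(- \frac{1}{5}\right) \frac{28006754}{46965} = - \frac{28006754}{234825} \approx -119.27$)
$s{\left(-198 \right)} - F = \left(35 - 198\right) - - \frac{28006754}{234825} = -163 + \frac{28006754}{234825} = - \frac{10269721}{234825}$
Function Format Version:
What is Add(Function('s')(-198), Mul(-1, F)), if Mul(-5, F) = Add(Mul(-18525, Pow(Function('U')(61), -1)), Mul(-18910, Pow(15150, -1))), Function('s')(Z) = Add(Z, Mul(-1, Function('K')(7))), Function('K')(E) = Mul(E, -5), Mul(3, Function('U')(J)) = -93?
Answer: Rational(-10269721, 234825) ≈ -43.734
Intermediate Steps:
Function('U')(J) = -31 (Function('U')(J) = Mul(Rational(1, 3), -93) = -31)
Function('K')(E) = Mul(-5, E)
Function('s')(Z) = Add(35, Z) (Function('s')(Z) = Add(Z, Mul(-1, Mul(-5, 7))) = Add(Z, Mul(-1, -35)) = Add(Z, 35) = Add(35, Z))
F = Rational(-28006754, 234825) (F = Mul(Rational(-1, 5), Add(Mul(-18525, Pow(-31, -1)), Mul(-18910, Pow(15150, -1)))) = Mul(Rational(-1, 5), Add(Mul(-18525, Rational(-1, 31)), Mul(-18910, Rational(1, 15150)))) = Mul(Rational(-1, 5), Add(Rational(18525, 31), Rational(-1891, 1515))) = Mul(Rational(-1, 5), Rational(28006754, 46965)) = Rational(-28006754, 234825) ≈ -119.27)
Add(Function('s')(-198), Mul(-1, F)) = Add(Add(35, -198), Mul(-1, Rational(-28006754, 234825))) = Add(-163, Rational(28006754, 234825)) = Rational(-10269721, 234825)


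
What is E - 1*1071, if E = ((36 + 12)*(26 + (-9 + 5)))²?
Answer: 1114065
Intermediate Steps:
E = 1115136 (E = (48*(26 - 4))² = (48*22)² = 1056² = 1115136)
E - 1*1071 = 1115136 - 1*1071 = 1115136 - 1071 = 1114065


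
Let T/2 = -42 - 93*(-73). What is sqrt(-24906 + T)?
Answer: 6*I*sqrt(317) ≈ 106.83*I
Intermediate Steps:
T = 13494 (T = 2*(-42 - 93*(-73)) = 2*(-42 + 6789) = 2*6747 = 13494)
sqrt(-24906 + T) = sqrt(-24906 + 13494) = sqrt(-11412) = 6*I*sqrt(317)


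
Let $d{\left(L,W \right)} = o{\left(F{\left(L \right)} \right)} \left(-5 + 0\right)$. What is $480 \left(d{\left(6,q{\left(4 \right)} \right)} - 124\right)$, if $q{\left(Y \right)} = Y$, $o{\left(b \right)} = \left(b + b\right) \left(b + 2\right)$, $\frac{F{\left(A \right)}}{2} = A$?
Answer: $-865920$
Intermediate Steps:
$F{\left(A \right)} = 2 A$
$o{\left(b \right)} = 2 b \left(2 + b\right)$
$d{\left(L,W \right)} = - 20 L \left(2 + 2 L\right)$ ($d{\left(L,W \right)} = 2 \cdot 2 L \left(2 + 2 L\right) \left(-5 + 0\right) = 4 L \left(2 + 2 L\right) \left(-5\right) = - 20 L \left(2 + 2 L\right)$)
$480 \left(d{\left(6,q{\left(4 \right)} \right)} - 124\right) = 480 \left(\left(-40\right) 6 \left(1 + 6\right) - 124\right) = 480 \left(\left(-40\right) 6 \cdot 7 - 124\right) = 480 \left(-1680 - 124\right) = 480 \left(-1804\right) = -865920$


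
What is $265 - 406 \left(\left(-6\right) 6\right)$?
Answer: $14881$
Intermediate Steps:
$265 - 406 \left(\left(-6\right) 6\right) = 265 - -14616 = 265 + 14616 = 14881$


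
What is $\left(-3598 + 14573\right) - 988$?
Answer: $9987$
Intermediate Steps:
$\left(-3598 + 14573\right) - 988 = 10975 - 988 = 9987$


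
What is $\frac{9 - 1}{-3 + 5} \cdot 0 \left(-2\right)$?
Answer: $0$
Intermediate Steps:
$\frac{9 - 1}{-3 + 5} \cdot 0 \left(-2\right) = \frac{8}{2} \cdot 0 \left(-2\right) = 8 \cdot \frac{1}{2} \cdot 0 \left(-2\right) = 4 \cdot 0 \left(-2\right) = 0 \left(-2\right) = 0$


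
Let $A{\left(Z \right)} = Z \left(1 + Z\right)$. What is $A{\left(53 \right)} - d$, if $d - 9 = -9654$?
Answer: $12507$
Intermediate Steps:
$d = -9645$ ($d = 9 - 9654 = -9645$)
$A{\left(53 \right)} - d = 53 \left(1 + 53\right) - -9645 = 53 \cdot 54 + 9645 = 2862 + 9645 = 12507$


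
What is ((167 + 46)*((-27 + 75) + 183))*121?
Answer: 5953563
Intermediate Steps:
((167 + 46)*((-27 + 75) + 183))*121 = (213*(48 + 183))*121 = (213*231)*121 = 49203*121 = 5953563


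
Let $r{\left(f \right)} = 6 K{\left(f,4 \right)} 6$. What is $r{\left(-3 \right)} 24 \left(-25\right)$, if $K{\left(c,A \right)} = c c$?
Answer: $-194400$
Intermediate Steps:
$K{\left(c,A \right)} = c^{2}$
$r{\left(f \right)} = 36 f^{2}$ ($r{\left(f \right)} = 6 f^{2} \cdot 6 = 36 f^{2}$)
$r{\left(-3 \right)} 24 \left(-25\right) = 36 \left(-3\right)^{2} \cdot 24 \left(-25\right) = 36 \cdot 9 \cdot 24 \left(-25\right) = 324 \cdot 24 \left(-25\right) = 7776 \left(-25\right) = -194400$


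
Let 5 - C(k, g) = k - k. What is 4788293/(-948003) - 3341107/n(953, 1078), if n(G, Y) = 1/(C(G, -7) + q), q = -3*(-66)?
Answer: -642978035030456/948003 ≈ -6.7824e+8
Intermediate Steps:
C(k, g) = 5 (C(k, g) = 5 - (k - k) = 5 - 1*0 = 5 + 0 = 5)
q = 198
n(G, Y) = 1/203 (n(G, Y) = 1/(5 + 198) = 1/203)
4788293/(-948003) - 3341107/n(953, 1078) = 4788293/(-948003) - 3341107/1/203 = 4788293*(-1/948003) - 3341107*203 = -4788293/948003 - 678244721 = -642978035030456/948003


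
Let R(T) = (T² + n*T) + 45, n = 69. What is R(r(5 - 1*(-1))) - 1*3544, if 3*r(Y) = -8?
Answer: -33083/9 ≈ -3675.9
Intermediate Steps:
r(Y) = -8/3 (r(Y) = (⅓)*(-8) = -8/3)
R(T) = 45 + T² + 69*T (R(T) = (T² + 69*T) + 45 = 45 + T² + 69*T)
R(r(5 - 1*(-1))) - 1*3544 = (45 + (-8/3)² + 69*(-8/3)) - 1*3544 = (45 + 64/9 - 184) - 3544 = -1187/9 - 3544 = -33083/9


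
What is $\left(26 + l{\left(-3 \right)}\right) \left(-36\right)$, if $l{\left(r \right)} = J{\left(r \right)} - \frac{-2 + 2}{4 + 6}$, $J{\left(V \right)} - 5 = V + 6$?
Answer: $-1224$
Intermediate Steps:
$J{\left(V \right)} = 11 + V$ ($J{\left(V \right)} = 5 + \left(V + 6\right) = 5 + \left(6 + V\right) = 11 + V$)
$l{\left(r \right)} = 11 + r$ ($l{\left(r \right)} = \left(11 + r\right) - \frac{-2 + 2}{4 + 6} = \left(11 + r\right) - \frac{0}{10} = \left(11 + r\right) - 0 \cdot \frac{1}{10} = \left(11 + r\right) - 0 = \left(11 + r\right) + 0 = 11 + r$)
$\left(26 + l{\left(-3 \right)}\right) \left(-36\right) = \left(26 + \left(11 - 3\right)\right) \left(-36\right) = \left(26 + 8\right) \left(-36\right) = 34 \left(-36\right) = -1224$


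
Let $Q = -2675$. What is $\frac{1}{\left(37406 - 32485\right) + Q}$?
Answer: $\frac{1}{2246} \approx 0.00044524$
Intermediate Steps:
$\frac{1}{\left(37406 - 32485\right) + Q} = \frac{1}{\left(37406 - 32485\right) - 2675} = \frac{1}{4921 - 2675} = \frac{1}{2246}$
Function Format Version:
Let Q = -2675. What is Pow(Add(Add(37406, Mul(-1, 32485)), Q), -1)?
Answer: Rational(1, 2246) ≈ 0.00044524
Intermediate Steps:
Pow(Add(Add(37406, Mul(-1, 32485)), Q), -1) = Pow(Add(Add(37406, Mul(-1, 32485)), -2675), -1) = Pow(Add(Add(37406, -32485), -2675), -1) = Pow(Add(4921, -2675), -1) = Pow(2246, -1) = Rational(1, 2246)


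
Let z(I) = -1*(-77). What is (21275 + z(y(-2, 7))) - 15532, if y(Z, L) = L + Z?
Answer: 5820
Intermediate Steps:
z(I) = 77
(21275 + z(y(-2, 7))) - 15532 = (21275 + 77) - 15532 = 21352 - 15532 = 5820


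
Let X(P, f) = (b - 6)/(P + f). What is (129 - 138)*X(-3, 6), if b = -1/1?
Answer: 21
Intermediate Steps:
b = -1 (b = -1*1 = -1)
X(P, f) = -7/(P + f) (X(P, f) = (-1 - 6)/(P + f) = -7/(P + f))
(129 - 138)*X(-3, 6) = (129 - 138)*(-7/(-3 + 6)) = -(-63)/3 = -9*(-7/3) = 21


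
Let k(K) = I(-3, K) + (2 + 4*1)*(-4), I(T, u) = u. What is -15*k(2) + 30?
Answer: 360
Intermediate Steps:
k(K) = -24 + K (k(K) = K + (2 + 4*1)*(-4) = K + (2 + 4)*(-4) = K + 6*(-4) = K - 24 = -24 + K)
-15*k(2) + 30 = -15*(-24 + 2) + 30 = -15*(-22) + 30 = 330 + 30 = 360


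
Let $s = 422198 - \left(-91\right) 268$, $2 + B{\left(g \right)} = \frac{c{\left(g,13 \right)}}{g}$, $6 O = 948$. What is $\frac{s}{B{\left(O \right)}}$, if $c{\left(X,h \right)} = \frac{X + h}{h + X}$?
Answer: $- \frac{3360028}{15} \approx -2.24 \cdot 10^{5}$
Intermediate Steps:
$O = 158$ ($O = \frac{1}{6} \cdot 948 = 158$)
$c{\left(X,h \right)} = 1$ ($c{\left(X,h \right)} = \frac{X + h}{X + h} = 1$)
$B{\left(g \right)} = -2 + \frac{1}{g}$ ($B{\left(g \right)} = -2 + 1 \frac{1}{g} = -2 + \frac{1}{g}$)
$s = 446586$ ($s = 422198 - -24388 = 422198 + 24388 = 446586$)
$\frac{s}{B{\left(O \right)}} = \frac{446586}{-2 + \frac{1}{158}} = \frac{446586}{- \frac{315}{158}} = 446586 \left(- \frac{158}{315}\right) = - \frac{3360028}{15}$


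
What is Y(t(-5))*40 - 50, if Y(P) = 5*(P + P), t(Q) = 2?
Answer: 750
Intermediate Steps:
Y(P) = 10*P (Y(P) = 5*(2*P) = 10*P)
Y(t(-5))*40 - 50 = (10*2)*40 - 50 = 20*40 - 50 = 800 - 50 = 750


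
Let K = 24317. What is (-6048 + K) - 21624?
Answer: -3355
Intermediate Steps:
(-6048 + K) - 21624 = (-6048 + 24317) - 21624 = 18269 - 21624 = -3355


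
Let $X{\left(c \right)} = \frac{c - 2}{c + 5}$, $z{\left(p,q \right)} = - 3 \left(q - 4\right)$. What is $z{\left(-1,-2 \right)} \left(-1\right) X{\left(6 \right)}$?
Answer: $- \frac{72}{11} \approx -6.5455$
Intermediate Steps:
$z{\left(p,q \right)} = 12 - 3 q$ ($z{\left(p,q \right)} = - 3 \left(-4 + q\right) = 12 - 3 q$)
$X{\left(c \right)} = \frac{-2 + c}{5 + c}$
$z{\left(-1,-2 \right)} \left(-1\right) X{\left(6 \right)} = \left(12 - -6\right) \left(-1\right) \frac{-2 + 6}{5 + 6} = \left(12 + 6\right) \left(-1\right) \frac{1}{11} \cdot 4 = 18 \left(-1\right) \frac{1}{11} \cdot 4 = \left(-18\right) \frac{4}{11} = - \frac{72}{11}$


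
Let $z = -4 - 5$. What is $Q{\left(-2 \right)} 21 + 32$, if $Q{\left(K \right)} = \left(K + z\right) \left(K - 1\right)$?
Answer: $725$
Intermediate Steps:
$z = -9$ ($z = -4 - 5 = -9$)
$Q{\left(K \right)} = \left(-1 + K\right) \left(-9 + K\right)$ ($Q{\left(K \right)} = \left(K - 9\right) \left(K - 1\right) = \left(-9 + K\right) \left(-1 + K\right) = \left(-1 + K\right) \left(-9 + K\right)$)
$Q{\left(-2 \right)} 21 + 32 = \left(9 + \left(-2\right)^{2} - -20\right) 21 + 32 = \left(9 + 4 + 20\right) 21 + 32 = 33 \cdot 21 + 32 = 693 + 32 = 725$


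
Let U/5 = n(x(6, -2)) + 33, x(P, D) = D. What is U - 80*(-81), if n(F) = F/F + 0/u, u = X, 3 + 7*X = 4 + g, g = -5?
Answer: 6650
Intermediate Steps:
X = -4/7 (X = -3/7 + (4 - 5)/7 = -3/7 + (⅐)*(-1) = -3/7 - ⅐ = -4/7 ≈ -0.57143)
u = -4/7 ≈ -0.57143
n(F) = 1 (n(F) = F/F + 0/(-4/7) = 1 + 0*(-7/4) = 1 + 0 = 1)
U = 170 (U = 5*(1 + 33) = 5*34 = 170)
U - 80*(-81) = 170 - 80*(-81) = 170 + 6480 = 6650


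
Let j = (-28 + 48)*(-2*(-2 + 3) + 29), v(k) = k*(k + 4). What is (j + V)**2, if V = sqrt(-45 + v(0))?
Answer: 291555 + 3240*I*sqrt(5) ≈ 2.9156e+5 + 7244.9*I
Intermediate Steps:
v(k) = k*(4 + k)
V = 3*I*sqrt(5) (V = sqrt(-45 + 0*(4 + 0)) = sqrt(-45 + 0*4) = sqrt(-45 + 0) = sqrt(-45) = 3*I*sqrt(5) ≈ 6.7082*I)
j = 540 (j = 20*(-2*1 + 29) = 20*(-2 + 29) = 20*27 = 540)
(j + V)**2 = (540 + 3*I*sqrt(5))**2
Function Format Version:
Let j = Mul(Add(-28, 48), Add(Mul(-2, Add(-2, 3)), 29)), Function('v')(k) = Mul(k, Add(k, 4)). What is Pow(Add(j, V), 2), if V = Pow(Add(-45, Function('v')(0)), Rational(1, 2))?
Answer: Add(291555, Mul(3240, I, Pow(5, Rational(1, 2)))) ≈ Add(2.9156e+5, Mul(7244.9, I))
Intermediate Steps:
Function('v')(k) = Mul(k, Add(4, k))
V = Mul(3, I, Pow(5, Rational(1, 2))) (V = Pow(Add(-45, Mul(0, Add(4, 0))), Rational(1, 2)) = Pow(Add(-45, Mul(0, 4)), Rational(1, 2)) = Pow(Add(-45, 0), Rational(1, 2)) = Pow(-45, Rational(1, 2)) = Mul(3, I, Pow(5, Rational(1, 2))) ≈ Mul(6.7082, I))
j = 540 (j = Mul(20, Add(Mul(-2, 1), 29)) = Mul(20, Add(-2, 29)) = Mul(20, 27) = 540)
Pow(Add(j, V), 2) = Pow(Add(540, Mul(3, I, Pow(5, Rational(1, 2)))), 2)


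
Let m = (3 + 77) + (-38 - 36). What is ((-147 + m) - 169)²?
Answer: 96100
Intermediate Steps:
m = 6 (m = 80 - 74 = 6)
((-147 + m) - 169)² = ((-147 + 6) - 169)² = (-141 - 169)² = (-310)² = 96100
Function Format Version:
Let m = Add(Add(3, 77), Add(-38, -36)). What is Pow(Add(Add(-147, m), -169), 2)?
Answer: 96100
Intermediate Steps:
m = 6 (m = Add(80, -74) = 6)
Pow(Add(Add(-147, m), -169), 2) = Pow(Add(Add(-147, 6), -169), 2) = Pow(Add(-141, -169), 2) = Pow(-310, 2) = 96100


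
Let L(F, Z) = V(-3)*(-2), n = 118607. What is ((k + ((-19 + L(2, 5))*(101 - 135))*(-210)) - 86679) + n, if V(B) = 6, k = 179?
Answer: -189233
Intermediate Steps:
L(F, Z) = -12 (L(F, Z) = 6*(-2) = -12)
((k + ((-19 + L(2, 5))*(101 - 135))*(-210)) - 86679) + n = ((179 + ((-19 - 12)*(101 - 135))*(-210)) - 86679) + 118607 = ((179 - 31*(-34)*(-210)) - 86679) + 118607 = ((179 + 1054*(-210)) - 86679) + 118607 = ((179 - 221340) - 86679) + 118607 = (-221161 - 86679) + 118607 = -307840 + 118607 = -189233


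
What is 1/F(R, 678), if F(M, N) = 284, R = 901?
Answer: 1/284 ≈ 0.0035211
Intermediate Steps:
1/F(R, 678) = 1/284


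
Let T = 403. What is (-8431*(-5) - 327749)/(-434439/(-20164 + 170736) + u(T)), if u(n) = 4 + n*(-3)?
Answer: 43002459768/181873699 ≈ 236.44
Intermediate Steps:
u(n) = 4 - 3*n
(-8431*(-5) - 327749)/(-434439/(-20164 + 170736) + u(T)) = (-8431*(-5) - 327749)/(-434439/(-20164 + 170736) + (4 - 3*403)) = (42155 - 327749)/(-434439/150572 + (4 - 1209)) = -285594/(-434439*1/150572 - 1205) = -285594/(-434439/150572 - 1205) = -285594/(-181873699/150572) = -285594*(-150572/181873699) = 43002459768/181873699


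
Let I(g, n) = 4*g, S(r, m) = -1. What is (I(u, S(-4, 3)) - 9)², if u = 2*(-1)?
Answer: 289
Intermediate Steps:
u = -2
(I(u, S(-4, 3)) - 9)² = (4*(-2) - 9)² = (-8 - 9)² = (-17)² = 289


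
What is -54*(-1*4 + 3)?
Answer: 54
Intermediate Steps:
-54*(-1*4 + 3) = -54*(-4 + 3) = -54*(-1) = 54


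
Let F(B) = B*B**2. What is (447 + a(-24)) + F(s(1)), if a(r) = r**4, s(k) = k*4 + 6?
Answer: 333223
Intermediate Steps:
s(k) = 6 + 4*k (s(k) = 4*k + 6 = 6 + 4*k)
F(B) = B**3
(447 + a(-24)) + F(s(1)) = (447 + (-24)**4) + (6 + 4*1)**3 = (447 + 331776) + (6 + 4)**3 = 332223 + 10**3 = 332223 + 1000 = 333223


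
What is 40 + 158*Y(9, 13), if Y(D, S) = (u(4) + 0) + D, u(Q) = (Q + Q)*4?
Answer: 6518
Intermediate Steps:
u(Q) = 8*Q (u(Q) = (2*Q)*4 = 8*Q)
Y(D, S) = 32 + D (Y(D, S) = (8*4 + 0) + D = (32 + 0) + D = 32 + D)
40 + 158*Y(9, 13) = 40 + 158*(32 + 9) = 40 + 158*41 = 40 + 6478 = 6518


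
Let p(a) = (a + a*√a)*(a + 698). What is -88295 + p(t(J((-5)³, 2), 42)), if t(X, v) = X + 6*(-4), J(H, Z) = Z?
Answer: -103167 - 14872*I*√22 ≈ -1.0317e+5 - 69756.0*I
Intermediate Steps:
t(X, v) = -24 + X (t(X, v) = X - 24 = -24 + X)
p(a) = (698 + a)*(a + a^(3/2)) (p(a) = (a + a^(3/2))*(698 + a) = (698 + a)*(a + a^(3/2)))
-88295 + p(t(J((-5)³, 2), 42)) = -88295 + ((-24 + 2)² + (-24 + 2)^(5/2) + 698*(-24 + 2) + 698*(-24 + 2)^(3/2)) = -88295 + ((-22)² + (-22)^(5/2) + 698*(-22) + 698*(-22)^(3/2)) = -88295 + (484 + 484*I*√22 - 15356 + 698*(-22*I*√22)) = -88295 + (484 + 484*I*√22 - 15356 - 15356*I*√22) = -88295 + (-14872 - 14872*I*√22) = -103167 - 14872*I*√22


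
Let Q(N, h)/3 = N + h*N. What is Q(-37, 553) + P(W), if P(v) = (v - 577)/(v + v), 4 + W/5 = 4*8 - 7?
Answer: -6457106/105 ≈ -61496.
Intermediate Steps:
W = 105 (W = -20 + 5*(4*8 - 7) = -20 + 5*(32 - 7) = -20 + 5*25 = -20 + 125 = 105)
Q(N, h) = 3*N + 3*N*h (Q(N, h) = 3*(N + h*N) = 3*(N + N*h) = 3*N + 3*N*h)
P(v) = (-577 + v)/(2*v) (P(v) = (-577 + v)/((2*v)) = (-577 + v)*(1/(2*v)) = (-577 + v)/(2*v))
Q(-37, 553) + P(W) = 3*(-37)*(1 + 553) + (½)*(-577 + 105)/105 = 3*(-37)*554 + (½)*(1/105)*(-472) = -61494 - 236/105 = -6457106/105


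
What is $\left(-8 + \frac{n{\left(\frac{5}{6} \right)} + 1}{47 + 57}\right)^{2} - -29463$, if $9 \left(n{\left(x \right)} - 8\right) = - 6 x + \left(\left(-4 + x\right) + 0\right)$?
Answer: $\frac{931226441209}{31539456} \approx 29526.0$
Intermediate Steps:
$n{\left(x \right)} = \frac{68}{9} - \frac{5 x}{9}$ ($n{\left(x \right)} = 8 + \frac{- 6 x + \left(\left(-4 + x\right) + 0\right)}{9} = 8 + \frac{- 6 x + \left(-4 + x\right)}{9} = 8 + \frac{-4 - 5 x}{9} = 8 - \left(\frac{4}{9} + \frac{5 x}{9}\right) = \frac{68}{9} - \frac{5 x}{9}$)
$\left(-8 + \frac{n{\left(\frac{5}{6} \right)} + 1}{47 + 57}\right)^{2} - -29463 = \left(-8 + \frac{\left(\frac{68}{9} - \frac{5 \cdot \frac{5}{6}}{9}\right) + 1}{47 + 57}\right)^{2} - -29463 = \left(-8 + \frac{\left(\frac{68}{9} - \frac{5 \cdot 5 \cdot \frac{1}{6}}{9}\right) + 1}{104}\right)^{2} + 29463 = \left(-8 + \left(\left(\frac{68}{9} - \frac{25}{54}\right) + 1\right) \frac{1}{104}\right)^{2} + 29463 = \left(-8 + \left(\frac{383}{54} + 1\right) \frac{1}{104}\right)^{2} + 29463 = \left(-8 + \frac{437}{54} \cdot \frac{1}{104}\right)^{2} + 29463 = \left(-8 + \frac{437}{5616}\right)^{2} + 29463 = \left(- \frac{44491}{5616}\right)^{2} + 29463 = \frac{1979449081}{31539456} + 29463 = \frac{931226441209}{31539456}$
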